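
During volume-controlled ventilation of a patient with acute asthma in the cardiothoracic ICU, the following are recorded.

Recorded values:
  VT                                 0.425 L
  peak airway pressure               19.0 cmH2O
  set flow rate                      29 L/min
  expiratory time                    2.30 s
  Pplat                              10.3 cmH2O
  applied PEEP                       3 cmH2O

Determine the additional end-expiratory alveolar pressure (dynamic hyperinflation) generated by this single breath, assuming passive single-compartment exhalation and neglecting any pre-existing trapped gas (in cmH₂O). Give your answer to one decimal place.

0.8

Flow: 29 L/min ÷ 60 = 0.4833 L/s.
R = (PIP − Pplat)/V̇ = (19.0 − 10.3) / 0.4833 = 8.7/0.4833 = 18.001 cmH2O·s/L.
C = Vt/(Pplat − PEEP) = 425.0 / (10.3 − 3) = 425.0/7.3 = 58.219 mL/cmH2O.
τ = R × C = 18.001 × 0.05822 L/cmH2O = 1.048 s.
Fraction remaining = e^(−Te/τ) = e^(−2.30/1.048) = 0.1114; trapped volume = 425.0 × 0.1114 = 47.345 mL.
Additional alveolar pressure from trapping ≈ V_trapped / C = 47.345 / 58.219 = 0.8132 cmH2O.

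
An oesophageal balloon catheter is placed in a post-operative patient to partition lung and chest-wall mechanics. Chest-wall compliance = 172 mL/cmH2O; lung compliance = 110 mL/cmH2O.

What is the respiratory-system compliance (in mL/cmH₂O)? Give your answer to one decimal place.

67.1

Lung and chest wall are elastances in series: 1/Crs = 1/CL + 1/Ccw.
1/Crs = 1/110 + 1/172 = 0.0149.
Crs = 67.114 mL/cmH2O.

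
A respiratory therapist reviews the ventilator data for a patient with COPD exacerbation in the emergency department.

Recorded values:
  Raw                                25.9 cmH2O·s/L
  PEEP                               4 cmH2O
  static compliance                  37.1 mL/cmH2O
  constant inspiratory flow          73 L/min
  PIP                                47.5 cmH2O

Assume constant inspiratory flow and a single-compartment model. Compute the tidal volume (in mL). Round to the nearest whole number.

445

Flow: 73 L/min ÷ 60 = 1.2167 L/s.
Equation of motion (constant flow): PIP = Vt/C + R·V̇ + PEEP.
Vt/C = PIP − R·V̇ − PEEP = 47.5 − 31.513 − 4 = 11.987 cmH2O.
Vt = C × 11.987 = 37.1 × 11.987 = 444.72 mL.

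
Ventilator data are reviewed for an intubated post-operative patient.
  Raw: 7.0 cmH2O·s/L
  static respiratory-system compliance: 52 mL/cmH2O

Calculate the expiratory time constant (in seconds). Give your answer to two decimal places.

0.36

τ = R × C = 7.0 × 52 mL/cmH2O = 7.0 × 0.052 L/cmH2O = 0.364 s.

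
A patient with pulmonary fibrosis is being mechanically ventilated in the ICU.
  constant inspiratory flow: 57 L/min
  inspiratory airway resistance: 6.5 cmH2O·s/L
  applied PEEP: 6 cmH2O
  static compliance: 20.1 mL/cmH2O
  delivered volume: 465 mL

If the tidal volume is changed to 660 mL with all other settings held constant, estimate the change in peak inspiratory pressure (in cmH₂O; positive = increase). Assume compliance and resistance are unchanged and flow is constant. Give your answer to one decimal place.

9.7

PIP = Vt/C + R·V̇ + PEEP (constant-flow equation of motion).
Only the elastic term changes: ΔPIP = ΔVt / C = (660 − 465) / 20.1 = 9.701 cmH2O.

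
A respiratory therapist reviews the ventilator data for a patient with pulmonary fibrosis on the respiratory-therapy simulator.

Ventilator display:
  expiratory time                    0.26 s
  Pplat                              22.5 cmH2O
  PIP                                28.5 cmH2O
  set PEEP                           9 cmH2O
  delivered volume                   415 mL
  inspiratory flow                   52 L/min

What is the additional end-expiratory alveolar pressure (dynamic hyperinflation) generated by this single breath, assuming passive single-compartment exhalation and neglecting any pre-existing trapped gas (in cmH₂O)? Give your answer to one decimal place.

4.0

Flow: 52 L/min ÷ 60 = 0.8667 L/s.
R = (PIP − Pplat)/V̇ = (28.5 − 22.5) / 0.8667 = 6.0/0.8667 = 6.923 cmH2O·s/L.
C = Vt/(Pplat − PEEP) = 415.0 / (22.5 − 9) = 415.0/13.5 = 30.741 mL/cmH2O.
τ = R × C = 6.923 × 0.03074 L/cmH2O = 0.2128 s.
Fraction remaining = e^(−Te/τ) = e^(−0.26/0.2128) = 0.2947; trapped volume = 415.0 × 0.2947 = 122.3 mL.
Additional alveolar pressure from trapping ≈ V_trapped / C = 122.3 / 30.741 = 3.978 cmH2O.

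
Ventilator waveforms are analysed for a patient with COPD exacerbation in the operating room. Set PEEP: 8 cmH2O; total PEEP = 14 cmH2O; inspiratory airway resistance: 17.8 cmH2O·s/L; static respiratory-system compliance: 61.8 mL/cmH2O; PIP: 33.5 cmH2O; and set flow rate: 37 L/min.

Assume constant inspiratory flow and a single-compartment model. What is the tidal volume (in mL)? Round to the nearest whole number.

527

Flow: 37 L/min ÷ 60 = 0.6167 L/s.
Total PEEP = 14 cmH2O (set 8 + intrinsic 6); this is the baseline alveolar pressure.
Equation of motion (constant flow): PIP = Vt/C + R·V̇ + PEEP.
Vt/C = PIP − R·V̇ − PEEP = 33.5 − 10.977 − 14 = 8.523 cmH2O.
Vt = C × 8.523 = 61.8 × 8.523 = 526.72 mL.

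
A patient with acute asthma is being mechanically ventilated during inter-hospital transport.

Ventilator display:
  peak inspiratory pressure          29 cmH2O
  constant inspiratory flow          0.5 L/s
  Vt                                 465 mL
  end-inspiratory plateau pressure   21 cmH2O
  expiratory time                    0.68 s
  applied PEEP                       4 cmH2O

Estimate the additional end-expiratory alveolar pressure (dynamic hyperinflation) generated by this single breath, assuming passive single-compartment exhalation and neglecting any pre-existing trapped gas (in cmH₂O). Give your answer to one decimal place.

R = (PIP − Pplat)/V̇ = (29 − 21) / 0.5 = 8.0/0.5 = 16.0 cmH2O·s/L.
C = Vt/(Pplat − PEEP) = 465.0 / (21 − 4) = 465.0/17.0 = 27.353 mL/cmH2O.
τ = R × C = 16.0 × 0.02735 L/cmH2O = 0.4376 s.
Fraction remaining = e^(−Te/τ) = e^(−0.68/0.4376) = 0.2114; trapped volume = 465.0 × 0.2114 = 98.301 mL.
Additional alveolar pressure from trapping ≈ V_trapped / C = 98.301 / 27.353 = 3.594 cmH2O.

3.6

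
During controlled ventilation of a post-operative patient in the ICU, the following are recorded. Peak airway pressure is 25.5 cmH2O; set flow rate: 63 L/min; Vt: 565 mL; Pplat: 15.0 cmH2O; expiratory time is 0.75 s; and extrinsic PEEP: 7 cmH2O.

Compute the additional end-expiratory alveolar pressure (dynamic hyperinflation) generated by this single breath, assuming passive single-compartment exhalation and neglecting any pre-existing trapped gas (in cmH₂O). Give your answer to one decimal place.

2.8

Flow: 63 L/min ÷ 60 = 1.05 L/s.
R = (PIP − Pplat)/V̇ = (25.5 − 15.0) / 1.05 = 10.5/1.05 = 10.0 cmH2O·s/L.
C = Vt/(Pplat − PEEP) = 565.0 / (15.0 − 7) = 565.0/8.0 = 70.625 mL/cmH2O.
τ = R × C = 10.0 × 0.07063 L/cmH2O = 0.7063 s.
Fraction remaining = e^(−Te/τ) = e^(−0.75/0.7063) = 0.3458; trapped volume = 565.0 × 0.3458 = 195.38 mL.
Additional alveolar pressure from trapping ≈ V_trapped / C = 195.38 / 70.625 = 2.766 cmH2O.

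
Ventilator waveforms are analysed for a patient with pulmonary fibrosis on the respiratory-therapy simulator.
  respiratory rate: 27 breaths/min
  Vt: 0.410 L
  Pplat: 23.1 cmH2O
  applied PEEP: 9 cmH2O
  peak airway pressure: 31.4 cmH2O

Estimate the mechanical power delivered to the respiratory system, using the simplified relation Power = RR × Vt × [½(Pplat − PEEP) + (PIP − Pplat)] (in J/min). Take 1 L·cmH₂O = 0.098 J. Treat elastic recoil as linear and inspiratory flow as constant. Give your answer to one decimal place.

16.7

Per-breath work = Vt × [½(Pplat−PEEP) + (PIP−Pplat)] = 0.410 × [0.5×14.1 + 8.3] = 0.410 × 15.35 = 6.294 L·cmH2O.
Power = 27 × 6.294 = 169.94 L·cmH2O/min.
× 0.098 J/(L·cmH2O) → 16.654 J/min.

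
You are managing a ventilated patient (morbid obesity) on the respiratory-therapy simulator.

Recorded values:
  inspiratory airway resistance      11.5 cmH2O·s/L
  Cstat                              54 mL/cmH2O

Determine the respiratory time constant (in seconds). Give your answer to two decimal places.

τ = R × C = 11.5 × 54 mL/cmH2O = 11.5 × 0.054 L/cmH2O = 0.621 s.

0.62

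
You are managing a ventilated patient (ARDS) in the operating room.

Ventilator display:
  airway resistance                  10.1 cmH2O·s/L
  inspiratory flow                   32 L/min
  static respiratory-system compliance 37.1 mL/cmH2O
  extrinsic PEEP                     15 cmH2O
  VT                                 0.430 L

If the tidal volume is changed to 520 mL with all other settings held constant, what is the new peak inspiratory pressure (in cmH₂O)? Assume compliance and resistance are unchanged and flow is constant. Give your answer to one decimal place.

34.4

Flow: 32 L/min ÷ 60 = 0.5333 L/s.
PIP = Vt/C + R·V̇ + PEEP (constant-flow equation of motion).
Only the elastic term changes: ΔPIP = ΔVt / C = (520 − 430) / 37.1 = 2.426 cmH2O.
Original PIP = 430/37.1 + 10.1×0.5333 + 15 = 31.977 cmH2O; new PIP = 31.977 + (2.426) = 34.403 cmH2O.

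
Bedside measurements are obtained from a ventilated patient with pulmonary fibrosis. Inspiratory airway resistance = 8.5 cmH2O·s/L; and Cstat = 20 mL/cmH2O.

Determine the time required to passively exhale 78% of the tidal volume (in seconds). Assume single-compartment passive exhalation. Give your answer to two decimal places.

τ = R × C = 8.5 × 20 mL/cmH2O = 8.5 × 0.020 L/cmH2O = 0.17 s.
Exhaled fraction f = 1 − e^(−t/τ) → t = −τ·ln(1 − f) = −0.17·ln(0.22) = 0.2574 s.

0.26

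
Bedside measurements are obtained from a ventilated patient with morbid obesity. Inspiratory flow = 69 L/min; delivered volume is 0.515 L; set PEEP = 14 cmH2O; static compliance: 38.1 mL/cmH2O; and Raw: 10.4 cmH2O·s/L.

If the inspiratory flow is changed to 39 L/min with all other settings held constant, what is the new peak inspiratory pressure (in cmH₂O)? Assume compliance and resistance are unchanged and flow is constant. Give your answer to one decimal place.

Flow: 69 L/min ÷ 60 = 1.15 L/s.
New flow: 39 L/min ÷ 60 = 0.65 L/s.
PIP = Vt/C + R·V̇ + PEEP (constant-flow equation of motion).
Only the resistive term changes: ΔPIP = R × ΔV̇ = 10.4 × (0.65 − 1.15) = 10.4 × -0.5 = -5.2 cmH2O.
Original PIP = 515/38.1 + 10.4×1.15 + 14 = 39.477 cmH2O; new PIP = 39.477 + (-5.2) = 34.277 cmH2O.

34.3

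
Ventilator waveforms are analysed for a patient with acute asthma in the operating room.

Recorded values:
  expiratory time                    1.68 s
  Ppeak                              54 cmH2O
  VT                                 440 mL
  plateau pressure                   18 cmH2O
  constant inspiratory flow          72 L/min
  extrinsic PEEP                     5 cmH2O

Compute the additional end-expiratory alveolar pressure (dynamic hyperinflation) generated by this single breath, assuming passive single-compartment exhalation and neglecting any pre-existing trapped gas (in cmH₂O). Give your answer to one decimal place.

Flow: 72 L/min ÷ 60 = 1.2 L/s.
R = (PIP − Pplat)/V̇ = (54 − 18) / 1.2 = 36.0/1.2 = 30.0 cmH2O·s/L.
C = Vt/(Pplat − PEEP) = 440.0 / (18 − 5) = 440.0/13.0 = 33.846 mL/cmH2O.
τ = R × C = 30.0 × 0.03385 L/cmH2O = 1.016 s.
Fraction remaining = e^(−Te/τ) = e^(−1.68/1.016) = 0.1914; trapped volume = 440.0 × 0.1914 = 84.216 mL.
Additional alveolar pressure from trapping ≈ V_trapped / C = 84.216 / 33.846 = 2.488 cmH2O.

2.5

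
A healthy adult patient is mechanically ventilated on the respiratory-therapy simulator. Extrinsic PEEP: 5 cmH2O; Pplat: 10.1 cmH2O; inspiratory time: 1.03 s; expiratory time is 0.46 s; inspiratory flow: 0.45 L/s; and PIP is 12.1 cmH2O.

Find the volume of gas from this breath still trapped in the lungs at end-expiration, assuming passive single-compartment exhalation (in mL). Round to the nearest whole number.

148

Vt = flow × Ti = 0.45 L/s × 1.03 s × 1000 mL/L = 463.5 mL.
R = (PIP − Pplat)/V̇ = (12.1 − 10.1) / 0.45 = 2.0/0.45 = 4.444 cmH2O·s/L.
C = Vt/(Pplat − PEEP) = 463.5 / (10.1 − 5) = 463.5/5.1 = 90.882 mL/cmH2O.
τ = R × C = 4.444 × 0.09088 L/cmH2O = 0.4039 s.
Fraction remaining = e^(−Te/τ) = e^(−0.46/0.4039) = 0.3202.
Trapped volume = 463.5 × 0.3202 = 148.41 mL.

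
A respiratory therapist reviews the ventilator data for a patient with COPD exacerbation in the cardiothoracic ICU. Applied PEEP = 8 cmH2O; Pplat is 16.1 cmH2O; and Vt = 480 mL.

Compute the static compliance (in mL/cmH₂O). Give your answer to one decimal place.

59.3

Cstat = Vt / (Pplat − PEEP) = 480 / (16.1 − 8) = 480 / 8.1 = 59.259 mL/cmH2O.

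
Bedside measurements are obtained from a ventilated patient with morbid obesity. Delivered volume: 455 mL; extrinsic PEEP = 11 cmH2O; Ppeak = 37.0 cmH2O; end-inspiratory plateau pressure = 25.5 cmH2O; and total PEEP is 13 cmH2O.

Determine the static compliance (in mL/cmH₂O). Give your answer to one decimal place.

End-expiratory occlusion gives total PEEP = 13 cmH2O (intrinsic PEEP = 13 − 11 = 2). Use total PEEP for the elastic gradient.
Cstat = Vt / (Pplat − PEEPtotal) = 455 / (25.5 − 13) = 455 / 12.5 = 36.4 mL/cmH2O.

36.4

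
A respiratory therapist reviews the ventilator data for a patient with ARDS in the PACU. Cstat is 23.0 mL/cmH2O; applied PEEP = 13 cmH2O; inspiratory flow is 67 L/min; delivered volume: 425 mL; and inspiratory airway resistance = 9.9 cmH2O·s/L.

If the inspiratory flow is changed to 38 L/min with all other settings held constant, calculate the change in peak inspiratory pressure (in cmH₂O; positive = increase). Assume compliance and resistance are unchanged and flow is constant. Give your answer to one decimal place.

Flow: 67 L/min ÷ 60 = 1.1167 L/s.
New flow: 38 L/min ÷ 60 = 0.6333 L/s.
PIP = Vt/C + R·V̇ + PEEP (constant-flow equation of motion).
Only the resistive term changes: ΔPIP = R × ΔV̇ = 9.9 × (0.6333 − 1.1167) = 9.9 × -0.4834 = -4.786 cmH2O.

-4.8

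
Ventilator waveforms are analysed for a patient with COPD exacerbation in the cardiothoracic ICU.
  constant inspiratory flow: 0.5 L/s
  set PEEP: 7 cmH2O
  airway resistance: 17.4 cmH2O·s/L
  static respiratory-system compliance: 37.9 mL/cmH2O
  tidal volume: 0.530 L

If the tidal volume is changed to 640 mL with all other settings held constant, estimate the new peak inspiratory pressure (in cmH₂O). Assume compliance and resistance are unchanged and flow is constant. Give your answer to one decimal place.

PIP = Vt/C + R·V̇ + PEEP (constant-flow equation of motion).
Only the elastic term changes: ΔPIP = ΔVt / C = (640 − 530) / 37.9 = 2.902 cmH2O.
Original PIP = 530/37.9 + 17.4×0.5 + 7 = 29.684 cmH2O; new PIP = 29.684 + (2.902) = 32.586 cmH2O.

32.6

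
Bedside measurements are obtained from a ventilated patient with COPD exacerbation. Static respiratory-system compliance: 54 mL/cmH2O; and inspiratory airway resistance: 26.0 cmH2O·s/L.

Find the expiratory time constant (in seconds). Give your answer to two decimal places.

1.40

τ = R × C = 26.0 × 54 mL/cmH2O = 26.0 × 0.054 L/cmH2O = 1.404 s.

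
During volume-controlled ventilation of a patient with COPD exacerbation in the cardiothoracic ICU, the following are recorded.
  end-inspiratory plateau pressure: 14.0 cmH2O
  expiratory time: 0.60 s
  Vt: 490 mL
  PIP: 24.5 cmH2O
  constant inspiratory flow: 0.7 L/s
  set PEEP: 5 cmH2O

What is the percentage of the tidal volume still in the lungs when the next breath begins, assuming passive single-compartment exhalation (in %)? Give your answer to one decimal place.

48.0

R = (PIP − Pplat)/V̇ = (24.5 − 14.0) / 0.7 = 10.5/0.7 = 15.0 cmH2O·s/L.
C = Vt/(Pplat − PEEP) = 490.0 / (14.0 − 5) = 490.0/9.0 = 54.444 mL/cmH2O.
τ = R × C = 15.0 × 0.05444 L/cmH2O = 0.8166 s.
Fraction remaining at end-expiration = e^(−Te/τ) = e^(−0.60/0.8166) = 0.4796 → 47.96%.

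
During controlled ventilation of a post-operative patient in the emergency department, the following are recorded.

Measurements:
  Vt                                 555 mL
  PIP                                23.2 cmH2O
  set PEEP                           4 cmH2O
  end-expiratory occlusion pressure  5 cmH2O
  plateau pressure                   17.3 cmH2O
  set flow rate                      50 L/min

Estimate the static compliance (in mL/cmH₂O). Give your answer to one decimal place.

45.1

End-expiratory occlusion gives total PEEP = 5 cmH2O (intrinsic PEEP = 5 − 4 = 1). Use total PEEP for the elastic gradient.
Cstat = Vt / (Pplat − PEEPtotal) = 555 / (17.3 − 5) = 555 / 12.3 = 45.122 mL/cmH2O.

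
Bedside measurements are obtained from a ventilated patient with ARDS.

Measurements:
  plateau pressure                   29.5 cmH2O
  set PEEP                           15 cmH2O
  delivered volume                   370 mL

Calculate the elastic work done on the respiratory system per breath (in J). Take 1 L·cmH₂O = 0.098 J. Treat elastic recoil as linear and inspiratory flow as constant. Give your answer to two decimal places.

0.26

Elastic work ≈ ½ × (Pplat − PEEP) × Vt = 0.5 × (29.5 − 15) × 0.370 L = 0.5 × 14.5 × 0.370 = 2.683 L·cmH2O.
× 0.098 J/(L·cmH2O) → 0.2629 J.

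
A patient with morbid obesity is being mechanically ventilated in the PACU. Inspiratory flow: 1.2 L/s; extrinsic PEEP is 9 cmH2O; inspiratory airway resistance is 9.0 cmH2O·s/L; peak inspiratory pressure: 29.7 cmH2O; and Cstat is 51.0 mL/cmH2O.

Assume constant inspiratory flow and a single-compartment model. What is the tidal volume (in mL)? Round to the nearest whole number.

505

Equation of motion (constant flow): PIP = Vt/C + R·V̇ + PEEP.
Vt/C = PIP − R·V̇ − PEEP = 29.7 − 10.8 − 9 = 9.9 cmH2O.
Vt = C × 9.9 = 51.0 × 9.9 = 504.9 mL.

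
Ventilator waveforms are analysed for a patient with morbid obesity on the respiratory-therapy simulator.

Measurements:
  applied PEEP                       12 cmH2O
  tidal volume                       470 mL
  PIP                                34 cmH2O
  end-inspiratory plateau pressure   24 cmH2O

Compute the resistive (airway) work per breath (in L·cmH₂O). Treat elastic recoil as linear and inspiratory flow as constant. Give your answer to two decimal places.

4.70

With constant inspiratory flow the resistive pressure is constant at PIP − Pplat = 34 − 24 = 10.0 cmH2O, so resistive work = 10.0 × 0.470 = 4.7 L·cmH2O.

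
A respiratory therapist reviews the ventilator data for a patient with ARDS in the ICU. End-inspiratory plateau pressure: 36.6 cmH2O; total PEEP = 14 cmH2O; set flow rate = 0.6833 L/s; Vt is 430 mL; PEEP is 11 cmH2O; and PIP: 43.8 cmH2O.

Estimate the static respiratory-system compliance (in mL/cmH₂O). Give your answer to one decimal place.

19.0

End-expiratory occlusion gives total PEEP = 14 cmH2O (intrinsic PEEP = 14 − 11 = 3). Use total PEEP for the elastic gradient.
Cstat = Vt / (Pplat − PEEPtotal) = 430 / (36.6 − 14) = 430 / 22.6 = 19.027 mL/cmH2O.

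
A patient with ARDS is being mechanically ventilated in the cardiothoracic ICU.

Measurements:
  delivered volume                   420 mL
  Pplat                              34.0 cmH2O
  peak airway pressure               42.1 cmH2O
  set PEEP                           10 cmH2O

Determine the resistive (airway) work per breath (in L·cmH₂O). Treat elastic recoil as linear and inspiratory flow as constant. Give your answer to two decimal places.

3.40

With constant inspiratory flow the resistive pressure is constant at PIP − Pplat = 42.1 − 34.0 = 8.1 cmH2O, so resistive work = 8.1 × 0.420 = 3.402 L·cmH2O.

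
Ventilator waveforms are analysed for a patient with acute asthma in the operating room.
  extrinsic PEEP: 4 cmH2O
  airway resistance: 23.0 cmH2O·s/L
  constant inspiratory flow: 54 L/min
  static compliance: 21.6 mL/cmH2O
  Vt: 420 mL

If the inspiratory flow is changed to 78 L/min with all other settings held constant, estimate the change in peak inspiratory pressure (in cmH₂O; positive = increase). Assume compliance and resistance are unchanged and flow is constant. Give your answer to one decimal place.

9.2

Flow: 54 L/min ÷ 60 = 0.9 L/s.
New flow: 78 L/min ÷ 60 = 1.3 L/s.
PIP = Vt/C + R·V̇ + PEEP (constant-flow equation of motion).
Only the resistive term changes: ΔPIP = R × ΔV̇ = 23.0 × (1.3 − 0.9) = 23.0 × 0.4 = 9.2 cmH2O.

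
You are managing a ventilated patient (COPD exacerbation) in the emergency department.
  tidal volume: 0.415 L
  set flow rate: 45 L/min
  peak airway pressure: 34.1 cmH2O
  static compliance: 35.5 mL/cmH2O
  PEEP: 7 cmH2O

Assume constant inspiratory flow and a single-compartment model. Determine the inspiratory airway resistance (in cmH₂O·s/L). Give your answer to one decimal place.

Flow: 45 L/min ÷ 60 = 0.75 L/s.
Equation of motion (constant flow): PIP = Vt/C + R·V̇ + PEEP.
R·V̇ = PIP − Vt/C − PEEP = 34.1 − 415/35.5 − 7 = 34.1 − 11.69 − 7 = 15.41 cmH2O.
R = 15.41 / 0.75 = 20.547 cmH2O·s/L.

20.5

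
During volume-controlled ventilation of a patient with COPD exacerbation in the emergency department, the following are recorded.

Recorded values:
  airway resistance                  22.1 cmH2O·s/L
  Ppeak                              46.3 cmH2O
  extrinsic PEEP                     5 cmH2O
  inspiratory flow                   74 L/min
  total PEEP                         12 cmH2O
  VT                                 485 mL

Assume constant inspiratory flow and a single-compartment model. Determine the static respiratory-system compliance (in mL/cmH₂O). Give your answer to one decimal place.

Flow: 74 L/min ÷ 60 = 1.2333 L/s.
Total PEEP = 12 cmH2O (set 5 + intrinsic 7); this is the baseline alveolar pressure.
Equation of motion (constant flow): PIP = Vt/C + R·V̇ + PEEP.
Vt/C = PIP − R·V̇ − PEEP = 46.3 − 22.1×1.2333 − 12 = 46.3 − 27.256 − 12 = 7.044 cmH2O.
C = Vt / 7.044 = 485 / 7.044 = 68.853 mL/cmH2O.

68.9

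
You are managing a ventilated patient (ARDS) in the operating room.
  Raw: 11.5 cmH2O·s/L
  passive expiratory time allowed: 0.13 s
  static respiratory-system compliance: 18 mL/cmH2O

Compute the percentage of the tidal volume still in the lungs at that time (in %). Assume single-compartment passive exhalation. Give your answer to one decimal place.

53.4

τ = R × C = 11.5 × 18 mL/cmH2O = 11.5 × 0.018 L/cmH2O = 0.207 s.
Passive exhalation: V(t)/V₀ = e^(−t/τ) = e^(−0.13/0.207) = 0.5336.
Fraction remaining = 0.5336 → 53.36%.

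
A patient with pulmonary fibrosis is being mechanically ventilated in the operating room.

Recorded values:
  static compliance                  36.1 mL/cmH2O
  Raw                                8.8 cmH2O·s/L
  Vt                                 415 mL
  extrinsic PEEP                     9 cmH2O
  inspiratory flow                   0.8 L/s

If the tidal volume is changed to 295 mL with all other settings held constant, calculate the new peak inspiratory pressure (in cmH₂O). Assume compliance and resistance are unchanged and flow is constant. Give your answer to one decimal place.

24.2

PIP = Vt/C + R·V̇ + PEEP (constant-flow equation of motion).
Only the elastic term changes: ΔPIP = ΔVt / C = (295 − 415) / 36.1 = -3.324 cmH2O.
Original PIP = 415/36.1 + 8.8×0.8 + 9 = 27.536 cmH2O; new PIP = 27.536 + (-3.324) = 24.212 cmH2O.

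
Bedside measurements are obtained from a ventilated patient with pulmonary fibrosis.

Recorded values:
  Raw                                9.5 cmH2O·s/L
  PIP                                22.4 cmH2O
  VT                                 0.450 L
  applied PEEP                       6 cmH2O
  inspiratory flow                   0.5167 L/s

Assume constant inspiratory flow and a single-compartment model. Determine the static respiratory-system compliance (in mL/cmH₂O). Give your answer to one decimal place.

Equation of motion (constant flow): PIP = Vt/C + R·V̇ + PEEP.
Vt/C = PIP − R·V̇ − PEEP = 22.4 − 9.5×0.5167 − 6 = 22.4 − 4.909 − 6 = 11.491 cmH2O.
C = Vt / 11.491 = 450 / 11.491 = 39.161 mL/cmH2O.

39.2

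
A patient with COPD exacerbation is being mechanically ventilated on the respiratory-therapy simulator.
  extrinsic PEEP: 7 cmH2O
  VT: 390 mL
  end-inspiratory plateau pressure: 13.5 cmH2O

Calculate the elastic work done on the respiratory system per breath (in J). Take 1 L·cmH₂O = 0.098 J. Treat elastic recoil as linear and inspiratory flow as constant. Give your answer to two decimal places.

Elastic work ≈ ½ × (Pplat − PEEP) × Vt = 0.5 × (13.5 − 7) × 0.390 L = 0.5 × 6.5 × 0.390 = 1.268 L·cmH2O.
× 0.098 J/(L·cmH2O) → 0.1243 J.

0.12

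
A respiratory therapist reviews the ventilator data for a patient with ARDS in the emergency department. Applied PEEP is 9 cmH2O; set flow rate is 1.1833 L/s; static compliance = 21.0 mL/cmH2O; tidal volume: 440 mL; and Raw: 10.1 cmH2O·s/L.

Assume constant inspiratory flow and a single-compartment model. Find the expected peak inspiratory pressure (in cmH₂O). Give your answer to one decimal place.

41.9

Equation of motion (constant flow): PIP = Vt/C + R·V̇ + PEEP.
PIP = 440/21.0 + 10.1×1.1833 + 9 = 20.952 + 11.951 + 9 = 41.903 cmH2O.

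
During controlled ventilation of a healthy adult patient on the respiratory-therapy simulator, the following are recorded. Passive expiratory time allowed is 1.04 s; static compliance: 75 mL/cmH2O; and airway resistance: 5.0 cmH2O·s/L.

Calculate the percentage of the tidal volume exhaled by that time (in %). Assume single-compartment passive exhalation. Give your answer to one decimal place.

τ = R × C = 5.0 × 75 mL/cmH2O = 5.0 × 0.075 L/cmH2O = 0.375 s.
Passive exhalation: V(t)/V₀ = e^(−t/τ) = e^(−1.04/0.375) = 0.06245.
Fraction exhaled = 1 − 0.06245 = 0.9376 → 93.76%.

93.8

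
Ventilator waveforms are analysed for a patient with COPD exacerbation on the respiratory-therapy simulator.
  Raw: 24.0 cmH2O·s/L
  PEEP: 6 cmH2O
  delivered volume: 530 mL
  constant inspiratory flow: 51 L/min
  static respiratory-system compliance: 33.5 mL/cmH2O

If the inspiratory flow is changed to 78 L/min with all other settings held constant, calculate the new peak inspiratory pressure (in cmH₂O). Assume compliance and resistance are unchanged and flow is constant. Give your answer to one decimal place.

Flow: 51 L/min ÷ 60 = 0.85 L/s.
New flow: 78 L/min ÷ 60 = 1.3 L/s.
PIP = Vt/C + R·V̇ + PEEP (constant-flow equation of motion).
Only the resistive term changes: ΔPIP = R × ΔV̇ = 24.0 × (1.3 − 0.85) = 24.0 × 0.45 = 10.8 cmH2O.
Original PIP = 530/33.5 + 24.0×0.85 + 6 = 42.221 cmH2O; new PIP = 42.221 + (10.8) = 53.021 cmH2O.

53.0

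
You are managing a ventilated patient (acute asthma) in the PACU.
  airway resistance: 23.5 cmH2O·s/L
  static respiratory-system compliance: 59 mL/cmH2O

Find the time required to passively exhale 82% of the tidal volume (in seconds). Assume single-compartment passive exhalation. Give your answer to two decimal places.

2.38

τ = R × C = 23.5 × 59 mL/cmH2O = 23.5 × 0.059 L/cmH2O = 1.387 s.
Exhaled fraction f = 1 − e^(−t/τ) → t = −τ·ln(1 − f) = −1.387·ln(0.18) = 2.378 s.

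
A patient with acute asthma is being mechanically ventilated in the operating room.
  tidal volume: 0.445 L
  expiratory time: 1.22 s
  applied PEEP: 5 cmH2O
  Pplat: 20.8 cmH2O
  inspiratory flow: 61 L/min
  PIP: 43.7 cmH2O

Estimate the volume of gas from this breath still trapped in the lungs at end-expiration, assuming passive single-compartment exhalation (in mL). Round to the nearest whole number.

Flow: 61 L/min ÷ 60 = 1.0167 L/s.
R = (PIP − Pplat)/V̇ = (43.7 − 20.8) / 1.0167 = 22.9/1.0167 = 22.524 cmH2O·s/L.
C = Vt/(Pplat − PEEP) = 445.0 / (20.8 − 5) = 445.0/15.8 = 28.165 mL/cmH2O.
τ = R × C = 22.524 × 0.02817 L/cmH2O = 0.6345 s.
Fraction remaining = e^(−Te/τ) = e^(−1.22/0.6345) = 0.1462.
Trapped volume = 445.0 × 0.1462 = 65.059 mL.

65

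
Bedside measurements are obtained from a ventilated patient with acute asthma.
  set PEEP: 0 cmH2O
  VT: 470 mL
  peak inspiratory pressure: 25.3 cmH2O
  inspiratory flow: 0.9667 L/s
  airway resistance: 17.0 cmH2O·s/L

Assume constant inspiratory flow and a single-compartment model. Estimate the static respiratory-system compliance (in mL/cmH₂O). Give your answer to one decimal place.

Equation of motion (constant flow): PIP = Vt/C + R·V̇ + PEEP.
Vt/C = PIP − R·V̇ − PEEP = 25.3 − 17.0×0.9667 − 0 = 25.3 − 16.434 − 0 = 8.866 cmH2O.
C = Vt / 8.866 = 470 / 8.866 = 53.012 mL/cmH2O.

53.0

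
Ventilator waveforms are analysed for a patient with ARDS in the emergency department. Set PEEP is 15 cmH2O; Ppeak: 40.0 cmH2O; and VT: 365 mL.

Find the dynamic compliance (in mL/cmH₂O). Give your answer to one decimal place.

Dynamic compliance = Vt / (PIP − PEEP) = 365 / (40.0 − 15) = 365 / 25.0 = 14.6 mL/cmH2O.

14.6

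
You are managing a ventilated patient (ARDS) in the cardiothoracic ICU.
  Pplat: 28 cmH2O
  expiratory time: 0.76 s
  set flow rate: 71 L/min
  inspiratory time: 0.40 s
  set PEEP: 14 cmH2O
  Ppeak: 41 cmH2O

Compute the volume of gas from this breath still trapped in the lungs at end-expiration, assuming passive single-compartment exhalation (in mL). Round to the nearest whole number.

Flow: 71 L/min ÷ 60 = 1.1833 L/s.
Vt = flow × Ti = 1.1833 L/s × 0.40 s × 1000 mL/L = 473.32 mL.
R = (PIP − Pplat)/V̇ = (41 − 28) / 1.1833 = 13.0/1.1833 = 10.986 cmH2O·s/L.
C = Vt/(Pplat − PEEP) = 473.32 / (28 − 14) = 473.32/14.0 = 33.809 mL/cmH2O.
τ = R × C = 10.986 × 0.03381 L/cmH2O = 0.3714 s.
Fraction remaining = e^(−Te/τ) = e^(−0.76/0.3714) = 0.1292.
Trapped volume = 473.32 × 0.1292 = 61.153 mL.

61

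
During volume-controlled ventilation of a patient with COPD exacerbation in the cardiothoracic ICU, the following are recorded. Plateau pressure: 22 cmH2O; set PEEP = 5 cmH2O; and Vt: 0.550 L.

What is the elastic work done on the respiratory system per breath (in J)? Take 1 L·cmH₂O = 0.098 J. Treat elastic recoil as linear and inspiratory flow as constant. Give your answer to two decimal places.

0.46

Elastic work ≈ ½ × (Pplat − PEEP) × Vt = 0.5 × (22 − 5) × 0.550 L = 0.5 × 17.0 × 0.550 = 4.675 L·cmH2O.
× 0.098 J/(L·cmH2O) → 0.4582 J.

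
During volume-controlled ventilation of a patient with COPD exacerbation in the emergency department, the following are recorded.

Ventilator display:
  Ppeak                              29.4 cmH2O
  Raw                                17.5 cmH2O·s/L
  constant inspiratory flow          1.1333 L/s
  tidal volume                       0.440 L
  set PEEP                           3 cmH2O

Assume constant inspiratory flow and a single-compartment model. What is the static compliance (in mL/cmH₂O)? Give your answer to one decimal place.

Equation of motion (constant flow): PIP = Vt/C + R·V̇ + PEEP.
Vt/C = PIP − R·V̇ − PEEP = 29.4 − 17.5×1.1333 − 3 = 29.4 − 19.833 − 3 = 6.567 cmH2O.
C = Vt / 6.567 = 440 / 6.567 = 67.002 mL/cmH2O.

67.0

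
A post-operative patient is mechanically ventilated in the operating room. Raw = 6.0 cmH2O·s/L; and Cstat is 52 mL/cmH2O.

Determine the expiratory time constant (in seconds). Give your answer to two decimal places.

τ = R × C = 6.0 × 52 mL/cmH2O = 6.0 × 0.052 L/cmH2O = 0.312 s.

0.31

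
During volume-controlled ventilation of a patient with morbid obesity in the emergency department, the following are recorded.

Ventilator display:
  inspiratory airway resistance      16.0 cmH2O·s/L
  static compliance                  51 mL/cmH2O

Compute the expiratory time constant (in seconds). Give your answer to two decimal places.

0.82

τ = R × C = 16.0 × 51 mL/cmH2O = 16.0 × 0.051 L/cmH2O = 0.816 s.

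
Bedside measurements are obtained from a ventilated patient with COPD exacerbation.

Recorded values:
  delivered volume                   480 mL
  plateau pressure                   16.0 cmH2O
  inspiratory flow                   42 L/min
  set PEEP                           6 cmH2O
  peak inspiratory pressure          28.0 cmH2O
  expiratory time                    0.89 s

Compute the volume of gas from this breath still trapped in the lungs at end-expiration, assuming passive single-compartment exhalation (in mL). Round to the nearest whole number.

Flow: 42 L/min ÷ 60 = 0.7 L/s.
R = (PIP − Pplat)/V̇ = (28.0 − 16.0) / 0.7 = 12.0/0.7 = 17.143 cmH2O·s/L.
C = Vt/(Pplat − PEEP) = 480.0 / (16.0 − 6) = 480.0/10.0 = 48.0 mL/cmH2O.
τ = R × C = 17.143 × 0.048 L/cmH2O = 0.8229 s.
Fraction remaining = e^(−Te/τ) = e^(−0.89/0.8229) = 0.3391.
Trapped volume = 480.0 × 0.3391 = 162.77 mL.

163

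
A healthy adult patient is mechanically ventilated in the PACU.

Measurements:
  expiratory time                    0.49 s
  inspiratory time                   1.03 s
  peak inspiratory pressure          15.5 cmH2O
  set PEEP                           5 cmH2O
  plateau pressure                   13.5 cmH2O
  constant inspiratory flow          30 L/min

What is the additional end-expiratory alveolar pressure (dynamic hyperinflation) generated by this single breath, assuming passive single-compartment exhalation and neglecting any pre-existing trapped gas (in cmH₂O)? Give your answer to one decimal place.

Flow: 30 L/min ÷ 60 = 0.5 L/s.
Vt = flow × Ti = 0.5 L/s × 1.03 s × 1000 mL/L = 515.0 mL.
R = (PIP − Pplat)/V̇ = (15.5 − 13.5) / 0.5 = 2.0/0.5 = 4.0 cmH2O·s/L.
C = Vt/(Pplat − PEEP) = 515.0 / (13.5 − 5) = 515.0/8.5 = 60.588 mL/cmH2O.
τ = R × C = 4.0 × 0.06059 L/cmH2O = 0.2424 s.
Fraction remaining = e^(−Te/τ) = e^(−0.49/0.2424) = 0.1325; trapped volume = 515.0 × 0.1325 = 68.238 mL.
Additional alveolar pressure from trapping ≈ V_trapped / C = 68.238 / 60.588 = 1.126 cmH2O.

1.1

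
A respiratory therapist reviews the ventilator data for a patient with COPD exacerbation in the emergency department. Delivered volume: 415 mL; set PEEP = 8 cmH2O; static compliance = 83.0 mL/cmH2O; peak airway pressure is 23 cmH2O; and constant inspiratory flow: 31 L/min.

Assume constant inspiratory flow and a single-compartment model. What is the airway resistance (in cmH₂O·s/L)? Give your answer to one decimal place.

19.4

Flow: 31 L/min ÷ 60 = 0.5167 L/s.
Equation of motion (constant flow): PIP = Vt/C + R·V̇ + PEEP.
R·V̇ = PIP − Vt/C − PEEP = 23 − 415/83.0 − 8 = 23 − 5.0 − 8 = 10.0 cmH2O.
R = 10.0 / 0.5167 = 19.354 cmH2O·s/L.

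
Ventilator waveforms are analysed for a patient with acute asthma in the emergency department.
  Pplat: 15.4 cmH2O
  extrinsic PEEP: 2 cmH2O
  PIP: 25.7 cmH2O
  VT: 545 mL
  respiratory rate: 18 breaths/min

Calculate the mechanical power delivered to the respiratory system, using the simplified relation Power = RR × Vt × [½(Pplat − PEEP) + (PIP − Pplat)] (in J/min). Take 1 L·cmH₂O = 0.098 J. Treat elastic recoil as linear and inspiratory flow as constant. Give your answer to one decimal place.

Per-breath work = Vt × [½(Pplat−PEEP) + (PIP−Pplat)] = 0.545 × [0.5×13.4 + 10.3] = 0.545 × 17.0 = 9.265 L·cmH2O.
Power = 18 × 9.265 = 166.77 L·cmH2O/min.
× 0.098 J/(L·cmH2O) → 16.343 J/min.

16.3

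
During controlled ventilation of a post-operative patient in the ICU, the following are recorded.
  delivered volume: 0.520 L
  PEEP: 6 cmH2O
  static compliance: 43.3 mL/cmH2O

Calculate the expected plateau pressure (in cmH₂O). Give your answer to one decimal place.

Pplat = PEEP + Vt / Cstat = 6 + 520 / 43.3 = 6 + 12.009 = 18.009 cmH2O.

18.0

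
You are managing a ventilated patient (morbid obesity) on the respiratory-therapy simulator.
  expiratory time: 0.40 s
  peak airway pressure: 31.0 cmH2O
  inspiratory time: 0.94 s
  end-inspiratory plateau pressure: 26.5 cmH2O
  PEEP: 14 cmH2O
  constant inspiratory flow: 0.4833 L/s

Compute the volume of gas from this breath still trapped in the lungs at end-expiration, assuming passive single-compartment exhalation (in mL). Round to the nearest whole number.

139

Vt = flow × Ti = 0.4833 L/s × 0.94 s × 1000 mL/L = 454.3 mL.
R = (PIP − Pplat)/V̇ = (31.0 − 26.5) / 0.4833 = 4.5/0.4833 = 9.311 cmH2O·s/L.
C = Vt/(Pplat − PEEP) = 454.3 / (26.5 − 14) = 454.3/12.5 = 36.344 mL/cmH2O.
τ = R × C = 9.311 × 0.03634 L/cmH2O = 0.3384 s.
Fraction remaining = e^(−Te/τ) = e^(−0.40/0.3384) = 0.3067.
Trapped volume = 454.3 × 0.3067 = 139.33 mL.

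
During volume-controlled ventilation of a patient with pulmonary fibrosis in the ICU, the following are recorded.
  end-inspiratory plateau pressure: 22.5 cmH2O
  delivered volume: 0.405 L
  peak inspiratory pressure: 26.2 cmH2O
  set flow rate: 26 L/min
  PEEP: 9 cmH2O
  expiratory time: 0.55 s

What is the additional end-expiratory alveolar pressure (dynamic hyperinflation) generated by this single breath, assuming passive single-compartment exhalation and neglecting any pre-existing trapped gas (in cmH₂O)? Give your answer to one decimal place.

Flow: 26 L/min ÷ 60 = 0.4333 L/s.
R = (PIP − Pplat)/V̇ = (26.2 − 22.5) / 0.4333 = 3.7/0.4333 = 8.539 cmH2O·s/L.
C = Vt/(Pplat − PEEP) = 405.0 / (22.5 − 9) = 405.0/13.5 = 30.0 mL/cmH2O.
τ = R × C = 8.539 × 0.03 L/cmH2O = 0.2562 s.
Fraction remaining = e^(−Te/τ) = e^(−0.55/0.2562) = 0.1169; trapped volume = 405.0 × 0.1169 = 47.345 mL.
Additional alveolar pressure from trapping ≈ V_trapped / C = 47.345 / 30.0 = 1.578 cmH2O.

1.6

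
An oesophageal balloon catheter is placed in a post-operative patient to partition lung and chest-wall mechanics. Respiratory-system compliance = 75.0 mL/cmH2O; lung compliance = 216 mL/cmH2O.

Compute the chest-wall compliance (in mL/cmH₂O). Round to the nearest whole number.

115

1/Ccw = 1/Crs − 1/CL.
1/Ccw = 1/75.0 − 1/216 = 0.008704.
Ccw = 114.89 mL/cmH2O.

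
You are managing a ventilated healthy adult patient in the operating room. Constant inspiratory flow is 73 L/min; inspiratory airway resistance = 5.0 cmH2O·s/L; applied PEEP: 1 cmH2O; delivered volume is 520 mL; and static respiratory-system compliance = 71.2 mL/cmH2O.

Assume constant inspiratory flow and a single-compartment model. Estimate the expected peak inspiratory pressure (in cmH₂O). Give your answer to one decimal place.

Flow: 73 L/min ÷ 60 = 1.2167 L/s.
Equation of motion (constant flow): PIP = Vt/C + R·V̇ + PEEP.
PIP = 520/71.2 + 5.0×1.2167 + 1 = 7.303 + 6.084 + 1 = 14.387 cmH2O.

14.4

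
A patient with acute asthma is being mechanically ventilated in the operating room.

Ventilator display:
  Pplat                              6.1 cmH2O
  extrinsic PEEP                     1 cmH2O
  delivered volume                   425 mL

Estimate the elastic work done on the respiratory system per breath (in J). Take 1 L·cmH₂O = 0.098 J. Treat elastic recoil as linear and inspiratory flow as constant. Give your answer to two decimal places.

0.11

Elastic work ≈ ½ × (Pplat − PEEP) × Vt = 0.5 × (6.1 − 1) × 0.425 L = 0.5 × 5.1 × 0.425 = 1.084 L·cmH2O.
× 0.098 J/(L·cmH2O) → 0.1062 J.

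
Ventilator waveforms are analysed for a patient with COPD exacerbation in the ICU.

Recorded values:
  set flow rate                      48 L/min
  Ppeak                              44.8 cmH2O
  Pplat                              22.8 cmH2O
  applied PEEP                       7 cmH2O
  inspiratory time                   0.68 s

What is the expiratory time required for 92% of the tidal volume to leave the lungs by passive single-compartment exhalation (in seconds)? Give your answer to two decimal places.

2.39

Flow: 48 L/min ÷ 60 = 0.8 L/s.
Vt = flow × Ti = 0.8 L/s × 0.68 s × 1000 mL/L = 544.0 mL.
R = (PIP − Pplat)/V̇ = (44.8 − 22.8) / 0.8 = 22.0/0.8 = 27.5 cmH2O·s/L.
C = Vt/(Pplat − PEEP) = 544.0 / (22.8 − 7) = 544.0/15.8 = 34.43 mL/cmH2O.
τ = R × C = 27.5 × 0.03443 L/cmH2O = 0.9468 s.
t = −τ·ln(1 − 0.92) = −0.9468·ln(0.08) = 2.391 s.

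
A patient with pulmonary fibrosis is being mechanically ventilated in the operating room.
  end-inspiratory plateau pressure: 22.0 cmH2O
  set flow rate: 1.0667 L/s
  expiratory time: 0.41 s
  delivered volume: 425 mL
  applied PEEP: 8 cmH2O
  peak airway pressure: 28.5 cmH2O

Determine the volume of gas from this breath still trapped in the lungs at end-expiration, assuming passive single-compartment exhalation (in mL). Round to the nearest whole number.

R = (PIP − Pplat)/V̇ = (28.5 − 22.0) / 1.0667 = 6.5/1.0667 = 6.094 cmH2O·s/L.
C = Vt/(Pplat − PEEP) = 425.0 / (22.0 − 8) = 425.0/14.0 = 30.357 mL/cmH2O.
τ = R × C = 6.094 × 0.03036 L/cmH2O = 0.185 s.
Fraction remaining = e^(−Te/τ) = e^(−0.41/0.185) = 0.109.
Trapped volume = 425.0 × 0.109 = 46.325 mL.

46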